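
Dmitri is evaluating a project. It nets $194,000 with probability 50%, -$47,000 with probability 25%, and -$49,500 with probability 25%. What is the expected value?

$72,875

EV = 0.5 × 194000 + 0.25 × (-47000) + 0.25 × (-49500) = 97000 − 11750 − 12375 = 72875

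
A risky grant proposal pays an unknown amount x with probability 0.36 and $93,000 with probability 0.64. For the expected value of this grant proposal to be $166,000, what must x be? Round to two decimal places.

x = $295,777.78

0.36·x + 0.64·93000 = 166000
0.36·x = 166000 − 59520 = 106480
x = 106480 / 0.36 = 295777.7778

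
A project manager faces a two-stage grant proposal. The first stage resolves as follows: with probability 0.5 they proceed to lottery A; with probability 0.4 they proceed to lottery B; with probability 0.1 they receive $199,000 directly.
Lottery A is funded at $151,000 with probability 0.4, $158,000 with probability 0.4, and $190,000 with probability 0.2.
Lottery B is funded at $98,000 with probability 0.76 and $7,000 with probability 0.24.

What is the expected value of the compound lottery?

EV(A) = 0.4 × 151000 + 0.4 × 158000 + 0.2 × 190000 = 60400 + 63200 + 38000 = 161600
EV(B) = 0.76 × 98000 + 0.24 × 7000 = 74480 + 1680 = 76160
Branch C: 199000 (certain)
Overall = 0.5 × 161600 + 0.4 × 76160 + 0.1 × 199000 = 80800 + 30464 + 19900 = 131164

$131,164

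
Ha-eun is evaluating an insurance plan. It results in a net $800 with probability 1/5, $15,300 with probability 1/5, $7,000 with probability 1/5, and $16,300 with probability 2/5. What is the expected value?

$11,140

EV = 1/5 × 800 + 1/5 × 15300 + 1/5 × 7000 + 2/5 × 16300 = 160 + 3060 + 1400 + 6520 = 11140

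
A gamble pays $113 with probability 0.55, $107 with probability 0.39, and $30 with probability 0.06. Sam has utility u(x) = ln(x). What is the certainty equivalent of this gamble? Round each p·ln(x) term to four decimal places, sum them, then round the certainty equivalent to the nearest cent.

$102.17

E[u] = 0.55·ln(113) + 0.39·ln(107) + 0.06·ln(30) = 2.6001 + 1.8224 + 0.2041 = 4.6266
CE = e^4.6266 ≈ 102.17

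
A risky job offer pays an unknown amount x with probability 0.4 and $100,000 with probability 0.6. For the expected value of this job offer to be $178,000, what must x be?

0.4·x + 0.6·100000 = 178000
0.4·x = 178000 − 60000 = 118000
x = 118000 / 0.4 = 295000

x = $295,000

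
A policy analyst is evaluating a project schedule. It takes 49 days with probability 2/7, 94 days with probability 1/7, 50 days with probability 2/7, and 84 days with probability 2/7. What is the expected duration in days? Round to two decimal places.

65.71 days

EV = 2/7 × 49 + 1/7 × 94 + 2/7 × 50 + 2/7 × 84 = 14 + 13.4286 + 14.2857 + 24 = 65.7143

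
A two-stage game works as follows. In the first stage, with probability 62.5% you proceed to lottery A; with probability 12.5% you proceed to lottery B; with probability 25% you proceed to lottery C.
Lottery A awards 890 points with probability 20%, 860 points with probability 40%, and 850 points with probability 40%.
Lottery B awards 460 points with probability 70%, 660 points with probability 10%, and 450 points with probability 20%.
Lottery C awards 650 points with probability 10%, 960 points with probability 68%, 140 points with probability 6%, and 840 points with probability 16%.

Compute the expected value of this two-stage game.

EV(A) = 0.2 × 890 + 0.4 × 860 + 0.4 × 850 = 178 + 344 + 340 = 862
EV(B) = 0.7 × 460 + 0.1 × 660 + 0.2 × 450 = 322 + 66 + 90 = 478
EV(C) = 0.1 × 650 + 0.68 × 960 + 0.06 × 140 + 0.16 × 840 = 65 + 652.8 + 8.4 + 134.4 = 860.6
Overall = 0.625 × 862 + 0.125 × 478 + 0.25 × 860.6 = 538.75 + 59.75 + 215.15 = 813.65

813.65 points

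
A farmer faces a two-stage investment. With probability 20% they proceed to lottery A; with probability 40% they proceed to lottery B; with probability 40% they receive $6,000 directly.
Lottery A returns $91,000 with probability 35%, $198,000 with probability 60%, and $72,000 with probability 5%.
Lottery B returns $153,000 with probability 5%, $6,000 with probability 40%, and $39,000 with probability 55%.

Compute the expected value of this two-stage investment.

EV(A) = 0.35 × 91000 + 0.6 × 198000 + 0.05 × 72000 = 31850 + 118800 + 3600 = 154250
EV(B) = 0.05 × 153000 + 0.4 × 6000 + 0.55 × 39000 = 7650 + 2400 + 21450 = 31500
Branch C: 6000 (certain)
Overall = 0.2 × 154250 + 0.4 × 31500 + 0.4 × 6000 = 30850 + 12600 + 2400 = 45850

$45,850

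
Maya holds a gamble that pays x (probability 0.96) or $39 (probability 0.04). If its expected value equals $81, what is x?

x = $82.75

0.96·x + 0.04·39 = 81
0.96·x = 81 − 1.56 = 79.44
x = 79.44 / 0.96 = 82.75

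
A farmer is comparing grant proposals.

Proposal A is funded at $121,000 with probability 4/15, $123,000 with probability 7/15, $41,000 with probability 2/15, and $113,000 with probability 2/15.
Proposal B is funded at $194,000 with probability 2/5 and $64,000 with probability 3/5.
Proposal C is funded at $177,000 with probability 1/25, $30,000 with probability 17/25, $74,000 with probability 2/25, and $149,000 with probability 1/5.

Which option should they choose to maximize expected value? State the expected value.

Proposal A = 4/15 × 121000 + 7/15 × 123000 + 2/15 × 41000 + 2/15 × 113000 = 32266.6667 + 57400 + 5466.6667 + 15066.6667 = 110200
Proposal B = 2/5 × 194000 + 3/5 × 64000 = 77600 + 38400 = 116000
Proposal C = 1/25 × 177000 + 17/25 × 30000 + 2/25 × 74000 + 1/5 × 149000 = 7080 + 20400 + 5920 + 29800 = 63200

Proposal B ($116,000)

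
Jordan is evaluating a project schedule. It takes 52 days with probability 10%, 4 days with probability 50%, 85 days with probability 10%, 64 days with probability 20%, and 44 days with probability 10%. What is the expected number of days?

32.9 days

EV = 0.1 × 52 + 0.5 × 4 + 0.1 × 85 + 0.2 × 64 + 0.1 × 44 = 5.2 + 2 + 8.5 + 12.8 + 4.4 = 32.9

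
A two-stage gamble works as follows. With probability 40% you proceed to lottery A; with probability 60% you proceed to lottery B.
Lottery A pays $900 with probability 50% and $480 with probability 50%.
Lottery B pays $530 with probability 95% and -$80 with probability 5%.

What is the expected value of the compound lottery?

EV(A) = 0.5 × 900 + 0.5 × 480 = 450 + 240 = 690
EV(B) = 0.95 × 530 + 0.05 × (-80) = 503.5 − 4 = 499.5
Overall = 0.4 × 690 + 0.6 × 499.5 = 276 + 299.7 = 575.7

$575.70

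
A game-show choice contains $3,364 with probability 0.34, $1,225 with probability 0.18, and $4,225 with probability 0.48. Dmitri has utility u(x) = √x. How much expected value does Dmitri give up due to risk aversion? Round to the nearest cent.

$118.13

E[u] = 0.34·√3364 + 0.18·√1225 + 0.48·√4225 = 0.34·58 + 0.18·35 + 0.48·65 = 57.22
CE = (57.22)² = 3274.1284
Risk premium = EV − CE = 3392.26 − 3274.1284 = 118.1316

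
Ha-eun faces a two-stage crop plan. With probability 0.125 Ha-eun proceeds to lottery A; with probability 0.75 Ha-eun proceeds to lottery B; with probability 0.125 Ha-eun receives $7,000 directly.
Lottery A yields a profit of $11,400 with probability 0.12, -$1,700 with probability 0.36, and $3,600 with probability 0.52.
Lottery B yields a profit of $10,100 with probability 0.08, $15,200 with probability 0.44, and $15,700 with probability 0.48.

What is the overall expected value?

EV(A) = 0.12 × 11400 + 0.36 × (-1700) + 0.52 × 3600 = 1368 − 612 + 1872 = 2628
EV(B) = 0.08 × 10100 + 0.44 × 15200 + 0.48 × 15700 = 808 + 6688 + 7536 = 15032
Branch C: 7000 (certain)
Overall = 0.125 × 2628 + 0.75 × 15032 + 0.125 × 7000 = 328.5 + 11274 + 875 = 12477.5

$12,477.50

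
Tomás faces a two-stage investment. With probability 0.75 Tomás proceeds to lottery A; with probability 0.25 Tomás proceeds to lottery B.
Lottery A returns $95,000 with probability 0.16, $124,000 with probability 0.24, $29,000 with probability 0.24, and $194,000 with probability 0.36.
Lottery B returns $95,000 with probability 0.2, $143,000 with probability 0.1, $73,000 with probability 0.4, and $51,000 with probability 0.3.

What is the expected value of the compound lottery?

$110,770

EV(A) = 0.16 × 95000 + 0.24 × 124000 + 0.24 × 29000 + 0.36 × 194000 = 15200 + 29760 + 6960 + 69840 = 121760
EV(B) = 0.2 × 95000 + 0.1 × 143000 + 0.4 × 73000 + 0.3 × 51000 = 19000 + 14300 + 29200 + 15300 = 77800
Overall = 0.75 × 121760 + 0.25 × 77800 = 91320 + 19450 = 110770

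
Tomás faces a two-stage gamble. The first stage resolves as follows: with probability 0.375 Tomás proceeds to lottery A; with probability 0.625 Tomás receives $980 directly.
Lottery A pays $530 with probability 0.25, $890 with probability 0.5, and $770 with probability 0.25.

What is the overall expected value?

$901.25

EV(A) = 0.25 × 530 + 0.5 × 890 + 0.25 × 770 = 132.5 + 445 + 192.5 = 770
Branch B: 980 (certain)
Overall = 0.375 × 770 + 0.625 × 980 = 288.75 + 612.5 = 901.25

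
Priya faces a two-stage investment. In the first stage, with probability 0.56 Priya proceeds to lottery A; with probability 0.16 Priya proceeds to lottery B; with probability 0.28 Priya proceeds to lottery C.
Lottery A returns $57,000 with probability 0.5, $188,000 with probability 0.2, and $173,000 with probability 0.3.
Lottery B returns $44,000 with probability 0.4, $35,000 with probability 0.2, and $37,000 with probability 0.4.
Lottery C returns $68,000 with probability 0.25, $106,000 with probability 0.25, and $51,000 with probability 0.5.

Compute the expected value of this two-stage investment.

EV(A) = 0.5 × 57000 + 0.2 × 188000 + 0.3 × 173000 = 28500 + 37600 + 51900 = 118000
EV(B) = 0.4 × 44000 + 0.2 × 35000 + 0.4 × 37000 = 17600 + 7000 + 14800 = 39400
EV(C) = 0.25 × 68000 + 0.25 × 106000 + 0.5 × 51000 = 17000 + 26500 + 25500 = 69000
Overall = 0.56 × 118000 + 0.16 × 39400 + 0.28 × 69000 = 66080 + 6304 + 19320 = 91704

$91,704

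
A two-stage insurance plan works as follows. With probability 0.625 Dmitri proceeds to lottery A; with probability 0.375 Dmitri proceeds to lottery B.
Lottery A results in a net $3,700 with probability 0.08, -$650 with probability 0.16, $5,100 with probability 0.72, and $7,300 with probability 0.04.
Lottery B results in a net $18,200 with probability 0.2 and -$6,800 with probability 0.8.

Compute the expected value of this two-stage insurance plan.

EV(A) = 0.08 × 3700 + 0.16 × (-650) + 0.72 × 5100 + 0.04 × 7300 = 296 − 104 + 3672 + 292 = 4156
EV(B) = 0.2 × 18200 + 0.8 × (-6800) = 3640 − 5440 = -1800
Overall = 0.625 × 4156 + 0.375 × (-1800) = 2597.5 − 675 = 1922.5

$1,922.50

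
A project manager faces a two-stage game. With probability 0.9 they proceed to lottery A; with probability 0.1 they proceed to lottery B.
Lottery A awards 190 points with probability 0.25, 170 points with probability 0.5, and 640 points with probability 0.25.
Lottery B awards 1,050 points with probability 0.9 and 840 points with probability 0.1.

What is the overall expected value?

EV(A) = 0.25 × 190 + 0.5 × 170 + 0.25 × 640 = 47.5 + 85 + 160 = 292.5
EV(B) = 0.9 × 1050 + 0.1 × 840 = 945 + 84 = 1029
Overall = 0.9 × 292.5 + 0.1 × 1029 = 263.25 + 102.9 = 366.15

366.15 points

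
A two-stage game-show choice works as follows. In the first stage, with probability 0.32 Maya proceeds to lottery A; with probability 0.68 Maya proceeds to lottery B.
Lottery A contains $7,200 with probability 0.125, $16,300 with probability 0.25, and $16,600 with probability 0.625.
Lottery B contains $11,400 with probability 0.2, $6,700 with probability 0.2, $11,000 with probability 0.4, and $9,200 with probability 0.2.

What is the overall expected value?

EV(A) = 0.125 × 7200 + 0.25 × 16300 + 0.625 × 16600 = 900 + 4075 + 10375 = 15350
EV(B) = 0.2 × 11400 + 0.2 × 6700 + 0.4 × 11000 + 0.2 × 9200 = 2280 + 1340 + 4400 + 1840 = 9860
Overall = 0.32 × 15350 + 0.68 × 9860 = 4912 + 6704.8 = 11616.8

$11,616.80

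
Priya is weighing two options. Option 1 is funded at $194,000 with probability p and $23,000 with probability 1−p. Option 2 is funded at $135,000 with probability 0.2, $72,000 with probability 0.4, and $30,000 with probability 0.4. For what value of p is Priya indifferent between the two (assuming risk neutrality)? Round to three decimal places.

p = 0.262

EV(Option 2) = 0.2 × 135000 + 0.4 × 72000 + 0.4 × 30000 = 27000 + 28800 + 12000 = 67800
p·194000 + (1−p)·23000 = 67800
171000p + 23000 = 67800
p = (67800 − 23000) / 171000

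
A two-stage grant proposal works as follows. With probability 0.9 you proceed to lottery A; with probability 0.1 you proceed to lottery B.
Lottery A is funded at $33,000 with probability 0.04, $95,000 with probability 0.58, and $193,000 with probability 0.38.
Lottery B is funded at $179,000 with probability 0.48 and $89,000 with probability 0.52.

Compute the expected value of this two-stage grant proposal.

$130,004

EV(A) = 0.04 × 33000 + 0.58 × 95000 + 0.38 × 193000 = 1320 + 55100 + 73340 = 129760
EV(B) = 0.48 × 179000 + 0.52 × 89000 = 85920 + 46280 = 132200
Overall = 0.9 × 129760 + 0.1 × 132200 = 116784 + 13220 = 130004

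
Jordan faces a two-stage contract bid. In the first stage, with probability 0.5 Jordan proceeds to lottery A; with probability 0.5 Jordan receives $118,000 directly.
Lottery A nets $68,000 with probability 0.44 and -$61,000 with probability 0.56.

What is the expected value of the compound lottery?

EV(A) = 0.44 × 68000 + 0.56 × (-61000) = 29920 − 34160 = -4240
Branch B: 118000 (certain)
Overall = 0.5 × (-4240) + 0.5 × 118000 = -2120 + 59000 = 56880

$56,880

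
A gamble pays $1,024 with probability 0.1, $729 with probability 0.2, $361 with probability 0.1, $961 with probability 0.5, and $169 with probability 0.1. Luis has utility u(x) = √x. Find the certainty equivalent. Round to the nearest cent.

$745.29

E[u] = 0.1·√1024 + 0.2·√729 + 0.1·√361 + 0.5·√961 + 0.1·√169 = 0.1·32 + 0.2·27 + 0.1·19 + 0.5·31 + 0.1·13 = 27.3
CE = (27.3)² = 745.29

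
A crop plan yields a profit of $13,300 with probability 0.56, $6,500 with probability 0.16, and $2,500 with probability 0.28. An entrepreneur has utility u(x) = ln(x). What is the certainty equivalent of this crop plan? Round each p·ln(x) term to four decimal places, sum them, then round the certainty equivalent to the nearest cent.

$7,427.17

E[u] = 0.56·ln(13300) + 0.16·ln(6500) + 0.28·ln(2500) = 5.3175 + 1.4047 + 2.1907 = 8.9129
CE = e^8.9129 ≈ 7427.17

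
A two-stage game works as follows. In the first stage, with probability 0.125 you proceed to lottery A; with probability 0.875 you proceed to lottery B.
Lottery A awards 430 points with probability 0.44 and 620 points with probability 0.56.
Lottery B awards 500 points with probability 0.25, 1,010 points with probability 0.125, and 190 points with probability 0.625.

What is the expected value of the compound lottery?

390.8 points

EV(A) = 0.44 × 430 + 0.56 × 620 = 189.2 + 347.2 = 536.4
EV(B) = 0.25 × 500 + 0.125 × 1010 + 0.625 × 190 = 125 + 126.25 + 118.75 = 370
Overall = 0.125 × 536.4 + 0.875 × 370 = 67.05 + 323.75 = 390.8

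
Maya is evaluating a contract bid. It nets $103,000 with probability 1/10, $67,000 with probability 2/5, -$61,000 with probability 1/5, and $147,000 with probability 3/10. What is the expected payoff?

$69,000

EV = 1/10 × 103000 + 2/5 × 67000 + 1/5 × (-61000) + 3/10 × 147000 = 10300 + 26800 − 12200 + 44100 = 69000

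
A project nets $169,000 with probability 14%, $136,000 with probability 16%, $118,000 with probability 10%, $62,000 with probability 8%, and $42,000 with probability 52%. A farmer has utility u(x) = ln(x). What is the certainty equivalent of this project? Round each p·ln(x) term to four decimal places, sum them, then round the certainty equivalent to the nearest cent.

$70,459.97

E[u] = 0.14·ln(169000) + 0.16·ln(136000) + 0.1·ln(118000) + 0.08·ln(62000) + 0.52·ln(42000) = 1.6853 + 1.8913 + 1.1678 + 0.8828 + 5.5356 = 11.1628
CE = e^11.1628 ≈ 70459.97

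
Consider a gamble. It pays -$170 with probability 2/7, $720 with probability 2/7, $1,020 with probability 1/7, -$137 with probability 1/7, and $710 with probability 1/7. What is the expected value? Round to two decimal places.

EV = 2/7 × (-170) + 2/7 × 720 + 1/7 × 1020 + 1/7 × (-137) + 1/7 × 710 = -48.5714 + 205.7143 + 145.7143 − 19.5714 + 101.4286 = 384.7143

$384.71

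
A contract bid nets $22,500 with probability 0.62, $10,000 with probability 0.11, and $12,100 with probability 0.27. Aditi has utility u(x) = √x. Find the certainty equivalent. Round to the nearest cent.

E[u] = 0.62·√22500 + 0.11·√10000 + 0.27·√12100 = 0.62·150 + 0.11·100 + 0.27·110 = 133.7
CE = (133.7)² = 17875.69

$17,875.69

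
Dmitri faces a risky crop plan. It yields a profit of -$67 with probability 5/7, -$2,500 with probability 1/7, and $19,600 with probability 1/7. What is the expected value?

EV = 5/7 × (-67) + 1/7 × (-2500) + 1/7 × 19600 = -47.8571 − 357.1429 + 2800 = 2395

$2,395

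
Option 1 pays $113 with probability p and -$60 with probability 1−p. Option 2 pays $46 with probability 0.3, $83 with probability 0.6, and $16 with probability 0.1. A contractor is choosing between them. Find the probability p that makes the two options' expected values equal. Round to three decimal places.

EV(Option 2) = 0.3 × 46 + 0.6 × 83 + 0.1 × 16 = 13.8 + 49.8 + 1.6 = 65.2
p·113 + (1−p)·(-60) = 65.2
173p − 60 = 65.2
p = (65.2 + 60) / 173

p = 0.724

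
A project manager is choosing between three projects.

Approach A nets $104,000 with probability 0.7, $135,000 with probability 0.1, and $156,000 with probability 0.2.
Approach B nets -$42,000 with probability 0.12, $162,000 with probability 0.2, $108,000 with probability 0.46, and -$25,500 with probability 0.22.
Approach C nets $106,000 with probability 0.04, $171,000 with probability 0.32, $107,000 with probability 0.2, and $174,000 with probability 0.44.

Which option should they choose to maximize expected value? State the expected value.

Approach A = 0.7 × 104000 + 0.1 × 135000 + 0.2 × 156000 = 72800 + 13500 + 31200 = 117500
Approach B = 0.12 × (-42000) + 0.2 × 162000 + 0.46 × 108000 + 0.22 × (-25500) = -5040 + 32400 + 49680 − 5610 = 71430
Approach C = 0.04 × 106000 + 0.32 × 171000 + 0.2 × 107000 + 0.44 × 174000 = 4240 + 54720 + 21400 + 76560 = 156920

Approach C ($156,920)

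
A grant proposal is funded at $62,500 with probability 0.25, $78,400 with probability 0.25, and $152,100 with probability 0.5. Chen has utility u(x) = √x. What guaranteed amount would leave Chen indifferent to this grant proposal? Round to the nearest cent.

E[u] = 0.25·√62500 + 0.25·√78400 + 0.5·√152100 = 0.25·250 + 0.25·280 + 0.5·390 = 327.5
CE = (327.5)² = 107256.25

$107,256.25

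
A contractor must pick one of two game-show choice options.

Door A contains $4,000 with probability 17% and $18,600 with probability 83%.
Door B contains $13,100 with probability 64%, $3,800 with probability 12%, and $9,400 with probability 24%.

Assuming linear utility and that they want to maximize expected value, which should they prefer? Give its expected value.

Door A = 0.17 × 4000 + 0.83 × 18600 = 680 + 15438 = 16118
Door B = 0.64 × 13100 + 0.12 × 3800 + 0.24 × 9400 = 8384 + 456 + 2256 = 11096

Door A ($16,118)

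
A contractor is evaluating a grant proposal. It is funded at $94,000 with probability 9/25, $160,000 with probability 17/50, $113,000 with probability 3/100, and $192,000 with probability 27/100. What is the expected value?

EV = 9/25 × 94000 + 17/50 × 160000 + 3/100 × 113000 + 27/100 × 192000 = 33840 + 54400 + 3390 + 51840 = 143470

$143,470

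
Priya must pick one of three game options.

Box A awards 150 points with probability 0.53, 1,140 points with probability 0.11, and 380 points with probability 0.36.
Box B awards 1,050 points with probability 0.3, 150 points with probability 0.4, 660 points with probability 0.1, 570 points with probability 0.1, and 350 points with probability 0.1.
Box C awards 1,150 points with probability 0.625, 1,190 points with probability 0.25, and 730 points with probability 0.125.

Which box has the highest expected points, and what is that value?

Box C (1107.5 points)

Box A = 0.53 × 150 + 0.11 × 1140 + 0.36 × 380 = 79.5 + 125.4 + 136.8 = 341.7
Box B = 0.3 × 1050 + 0.4 × 150 + 0.1 × 660 + 0.1 × 570 + 0.1 × 350 = 315 + 60 + 66 + 57 + 35 = 533
Box C = 0.625 × 1150 + 0.25 × 1190 + 0.125 × 730 = 718.75 + 297.5 + 91.25 = 1107.5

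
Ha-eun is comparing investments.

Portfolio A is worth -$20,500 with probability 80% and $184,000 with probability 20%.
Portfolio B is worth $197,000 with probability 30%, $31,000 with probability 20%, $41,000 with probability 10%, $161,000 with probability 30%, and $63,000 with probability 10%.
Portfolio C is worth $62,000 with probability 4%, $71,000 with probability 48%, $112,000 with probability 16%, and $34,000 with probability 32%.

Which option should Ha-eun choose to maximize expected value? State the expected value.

Portfolio A = 0.8 × (-20500) + 0.2 × 184000 = -16400 + 36800 = 20400
Portfolio B = 0.3 × 197000 + 0.2 × 31000 + 0.1 × 41000 + 0.3 × 161000 + 0.1 × 63000 = 59100 + 6200 + 4100 + 48300 + 6300 = 124000
Portfolio C = 0.04 × 62000 + 0.48 × 71000 + 0.16 × 112000 + 0.32 × 34000 = 2480 + 34080 + 17920 + 10880 = 65360

Portfolio B ($124,000)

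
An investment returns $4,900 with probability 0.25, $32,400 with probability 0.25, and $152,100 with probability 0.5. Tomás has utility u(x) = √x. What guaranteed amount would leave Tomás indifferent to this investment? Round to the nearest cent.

$66,306.25

E[u] = 0.25·√4900 + 0.25·√32400 + 0.5·√152100 = 0.25·70 + 0.25·180 + 0.5·390 = 257.5
CE = (257.5)² = 66306.25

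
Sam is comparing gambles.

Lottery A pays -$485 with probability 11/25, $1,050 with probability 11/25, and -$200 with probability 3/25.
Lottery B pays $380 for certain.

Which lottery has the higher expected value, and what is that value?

Lottery A = 11/25 × (-485) + 11/25 × 1050 + 3/25 × (-200) = -213.4 + 462 − 24 = 224.6
Lottery B: 380 (certain)

Lottery B ($380)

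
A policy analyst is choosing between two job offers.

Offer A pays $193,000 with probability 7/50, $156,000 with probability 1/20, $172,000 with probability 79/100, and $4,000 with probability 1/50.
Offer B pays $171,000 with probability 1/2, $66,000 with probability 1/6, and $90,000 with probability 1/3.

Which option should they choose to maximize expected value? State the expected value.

Offer A ($170,780)

Offer A = 7/50 × 193000 + 1/20 × 156000 + 79/100 × 172000 + 1/50 × 4000 = 27020 + 7800 + 135880 + 80 = 170780
Offer B = 1/2 × 171000 + 1/6 × 66000 + 1/3 × 90000 = 85500 + 11000 + 30000 = 126500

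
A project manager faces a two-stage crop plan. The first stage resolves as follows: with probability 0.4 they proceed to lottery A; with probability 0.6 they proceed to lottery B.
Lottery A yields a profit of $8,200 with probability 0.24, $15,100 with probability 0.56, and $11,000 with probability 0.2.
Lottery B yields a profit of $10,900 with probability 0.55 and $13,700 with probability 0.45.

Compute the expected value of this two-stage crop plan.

EV(A) = 0.24 × 8200 + 0.56 × 15100 + 0.2 × 11000 = 1968 + 8456 + 2200 = 12624
EV(B) = 0.55 × 10900 + 0.45 × 13700 = 5995 + 6165 = 12160
Overall = 0.4 × 12624 + 0.6 × 12160 = 5049.6 + 7296 = 12345.6

$12,345.60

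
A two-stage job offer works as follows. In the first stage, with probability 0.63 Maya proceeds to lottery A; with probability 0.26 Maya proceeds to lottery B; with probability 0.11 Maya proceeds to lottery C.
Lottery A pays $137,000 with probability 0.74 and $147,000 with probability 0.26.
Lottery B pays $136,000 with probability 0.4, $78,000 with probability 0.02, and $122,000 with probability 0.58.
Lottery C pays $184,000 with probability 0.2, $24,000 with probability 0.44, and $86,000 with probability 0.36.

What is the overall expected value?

$129,510.40

EV(A) = 0.74 × 137000 + 0.26 × 147000 = 101380 + 38220 = 139600
EV(B) = 0.4 × 136000 + 0.02 × 78000 + 0.58 × 122000 = 54400 + 1560 + 70760 = 126720
EV(C) = 0.2 × 184000 + 0.44 × 24000 + 0.36 × 86000 = 36800 + 10560 + 30960 = 78320
Overall = 0.63 × 139600 + 0.26 × 126720 + 0.11 × 78320 = 87948 + 32947.2 + 8615.2 = 129510.4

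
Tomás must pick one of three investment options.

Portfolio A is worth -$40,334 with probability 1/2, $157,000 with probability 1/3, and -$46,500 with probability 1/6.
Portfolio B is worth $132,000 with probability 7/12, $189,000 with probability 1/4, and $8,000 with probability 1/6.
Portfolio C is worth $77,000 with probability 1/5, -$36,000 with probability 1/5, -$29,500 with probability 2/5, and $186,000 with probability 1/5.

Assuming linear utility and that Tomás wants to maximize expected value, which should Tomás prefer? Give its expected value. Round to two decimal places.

Portfolio B ($125,583.33)

Portfolio A = 1/2 × (-40334) + 1/3 × 157000 + 1/6 × (-46500) = -20167 + 52333.3333 − 7750 = 24416.3333
Portfolio B = 7/12 × 132000 + 1/4 × 189000 + 1/6 × 8000 = 77000 + 47250 + 1333.3333 = 125583.3333
Portfolio C = 1/5 × 77000 + 1/5 × (-36000) + 2/5 × (-29500) + 1/5 × 186000 = 15400 − 7200 − 11800 + 37200 = 33600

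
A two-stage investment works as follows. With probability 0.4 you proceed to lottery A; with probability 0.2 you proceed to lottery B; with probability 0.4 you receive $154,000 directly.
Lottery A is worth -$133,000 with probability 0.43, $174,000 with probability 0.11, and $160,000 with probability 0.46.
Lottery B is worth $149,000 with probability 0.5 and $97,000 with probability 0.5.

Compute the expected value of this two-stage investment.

$100,420

EV(A) = 0.43 × (-133000) + 0.11 × 174000 + 0.46 × 160000 = -57190 + 19140 + 73600 = 35550
EV(B) = 0.5 × 149000 + 0.5 × 97000 = 74500 + 48500 = 123000
Branch C: 154000 (certain)
Overall = 0.4 × 35550 + 0.2 × 123000 + 0.4 × 154000 = 14220 + 24600 + 61600 = 100420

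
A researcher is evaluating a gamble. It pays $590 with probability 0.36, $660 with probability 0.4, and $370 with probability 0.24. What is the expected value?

EV = 0.36 × 590 + 0.4 × 660 + 0.24 × 370 = 212.4 + 264 + 88.8 = 565.2

$565.20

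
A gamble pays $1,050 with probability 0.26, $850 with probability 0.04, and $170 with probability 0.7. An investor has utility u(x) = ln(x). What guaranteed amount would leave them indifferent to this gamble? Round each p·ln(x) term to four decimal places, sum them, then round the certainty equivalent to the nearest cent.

E[u] = 0.26·ln(1050) + 0.04·ln(850) + 0.7·ln(170) = 1.8087 + 0.2698 + 3.5951 = 5.6736
CE = e^5.6736 ≈ 291.08

$291.08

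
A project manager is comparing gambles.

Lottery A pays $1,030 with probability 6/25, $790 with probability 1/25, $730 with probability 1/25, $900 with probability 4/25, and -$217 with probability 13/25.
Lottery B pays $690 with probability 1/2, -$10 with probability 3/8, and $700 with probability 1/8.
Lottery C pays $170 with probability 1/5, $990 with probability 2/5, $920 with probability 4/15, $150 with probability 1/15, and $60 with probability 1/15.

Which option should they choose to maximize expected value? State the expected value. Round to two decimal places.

Lottery A = 6/25 × 1030 + 1/25 × 790 + 1/25 × 730 + 4/25 × 900 + 13/25 × (-217) = 247.2 + 31.6 + 29.2 + 144 − 112.84 = 339.16
Lottery B = 1/2 × 690 + 3/8 × (-10) + 1/8 × 700 = 345 − 3.75 + 87.5 = 428.75
Lottery C = 1/5 × 170 + 2/5 × 990 + 4/15 × 920 + 1/15 × 150 + 1/15 × 60 = 34 + 396 + 245.3333 + 10 + 4 = 689.3333

Lottery C ($689.33)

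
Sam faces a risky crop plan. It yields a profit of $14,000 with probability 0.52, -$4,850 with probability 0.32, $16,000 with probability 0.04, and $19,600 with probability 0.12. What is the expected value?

$8,720

EV = 0.52 × 14000 + 0.32 × (-4850) + 0.04 × 16000 + 0.12 × 19600 = 7280 − 1552 + 640 + 2352 = 8720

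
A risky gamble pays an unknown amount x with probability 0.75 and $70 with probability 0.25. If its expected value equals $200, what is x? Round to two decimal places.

x = $243.33

0.75·x + 0.25·70 = 200
0.75·x = 200 − 17.5 = 182.5
x = 182.5 / 0.75 = 243.3333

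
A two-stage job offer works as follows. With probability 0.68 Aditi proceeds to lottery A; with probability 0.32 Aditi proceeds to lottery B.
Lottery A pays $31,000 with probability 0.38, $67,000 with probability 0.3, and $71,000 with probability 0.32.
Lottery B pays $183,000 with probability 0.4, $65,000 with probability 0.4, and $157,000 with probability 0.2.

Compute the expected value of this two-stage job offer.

$78,920

EV(A) = 0.38 × 31000 + 0.3 × 67000 + 0.32 × 71000 = 11780 + 20100 + 22720 = 54600
EV(B) = 0.4 × 183000 + 0.4 × 65000 + 0.2 × 157000 = 73200 + 26000 + 31400 = 130600
Overall = 0.68 × 54600 + 0.32 × 130600 = 37128 + 41792 = 78920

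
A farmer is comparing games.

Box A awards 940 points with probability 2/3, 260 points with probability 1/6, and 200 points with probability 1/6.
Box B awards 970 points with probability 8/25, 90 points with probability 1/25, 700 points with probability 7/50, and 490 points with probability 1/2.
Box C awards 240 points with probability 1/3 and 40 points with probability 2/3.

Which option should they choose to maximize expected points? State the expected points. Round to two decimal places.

Box A (703.33 points)

Box A = 2/3 × 940 + 1/6 × 260 + 1/6 × 200 = 626.6667 + 43.3333 + 33.3333 = 703.3333
Box B = 8/25 × 970 + 1/25 × 90 + 7/50 × 700 + 1/2 × 490 = 310.4 + 3.6 + 98 + 245 = 657
Box C = 1/3 × 240 + 2/3 × 40 = 80 + 26.6667 = 106.6667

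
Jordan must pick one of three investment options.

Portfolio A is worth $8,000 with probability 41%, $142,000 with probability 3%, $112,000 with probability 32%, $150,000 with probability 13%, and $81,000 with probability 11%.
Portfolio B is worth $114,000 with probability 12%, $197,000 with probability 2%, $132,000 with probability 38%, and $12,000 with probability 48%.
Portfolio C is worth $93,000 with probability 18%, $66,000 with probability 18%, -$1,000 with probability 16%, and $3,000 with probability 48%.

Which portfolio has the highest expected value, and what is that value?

Portfolio A = 0.41 × 8000 + 0.03 × 142000 + 0.32 × 112000 + 0.13 × 150000 + 0.11 × 81000 = 3280 + 4260 + 35840 + 19500 + 8910 = 71790
Portfolio B = 0.12 × 114000 + 0.02 × 197000 + 0.38 × 132000 + 0.48 × 12000 = 13680 + 3940 + 50160 + 5760 = 73540
Portfolio C = 0.18 × 93000 + 0.18 × 66000 + 0.16 × (-1000) + 0.48 × 3000 = 16740 + 11880 − 160 + 1440 = 29900

Portfolio B ($73,540)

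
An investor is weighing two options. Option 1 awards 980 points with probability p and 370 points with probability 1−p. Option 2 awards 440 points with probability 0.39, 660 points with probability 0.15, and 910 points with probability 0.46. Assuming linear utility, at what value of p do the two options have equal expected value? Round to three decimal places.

EV(Option 2) = 0.39 × 440 + 0.15 × 660 + 0.46 × 910 = 171.6 + 99 + 418.6 = 689.2
p·980 + (1−p)·370 = 689.2
610p + 370 = 689.2
p = (689.2 − 370) / 610

p = 0.523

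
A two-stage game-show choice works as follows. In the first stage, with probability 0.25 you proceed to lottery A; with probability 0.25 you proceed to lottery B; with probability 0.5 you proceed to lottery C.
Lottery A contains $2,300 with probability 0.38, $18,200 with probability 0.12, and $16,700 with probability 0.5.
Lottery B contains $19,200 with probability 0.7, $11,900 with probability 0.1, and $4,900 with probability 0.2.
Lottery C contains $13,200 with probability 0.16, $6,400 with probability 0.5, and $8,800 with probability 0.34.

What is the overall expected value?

$10,906.50

EV(A) = 0.38 × 2300 + 0.12 × 18200 + 0.5 × 16700 = 874 + 2184 + 8350 = 11408
EV(B) = 0.7 × 19200 + 0.1 × 11900 + 0.2 × 4900 = 13440 + 1190 + 980 = 15610
EV(C) = 0.16 × 13200 + 0.5 × 6400 + 0.34 × 8800 = 2112 + 3200 + 2992 = 8304
Overall = 0.25 × 11408 + 0.25 × 15610 + 0.5 × 8304 = 2852 + 3902.5 + 4152 = 10906.5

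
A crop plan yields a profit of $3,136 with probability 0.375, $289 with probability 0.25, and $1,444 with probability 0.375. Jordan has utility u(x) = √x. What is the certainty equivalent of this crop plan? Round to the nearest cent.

E[u] = 0.375·√3136 + 0.25·√289 + 0.375·√1444 = 0.375·56 + 0.25·17 + 0.375·38 = 39.5
CE = (39.5)² = 1560.25

$1,560.25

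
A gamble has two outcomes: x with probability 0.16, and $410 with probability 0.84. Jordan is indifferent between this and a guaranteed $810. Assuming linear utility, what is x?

0.16·x + 0.84·410 = 810
0.16·x = 810 − 344.4 = 465.6
x = 465.6 / 0.16 = 2910

x = $2,910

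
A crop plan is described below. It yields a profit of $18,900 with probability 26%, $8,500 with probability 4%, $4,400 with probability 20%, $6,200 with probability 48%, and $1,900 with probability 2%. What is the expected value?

$9,148

EV = 0.26 × 18900 + 0.04 × 8500 + 0.2 × 4400 + 0.48 × 6200 + 0.02 × 1900 = 4914 + 340 + 880 + 2976 + 38 = 9148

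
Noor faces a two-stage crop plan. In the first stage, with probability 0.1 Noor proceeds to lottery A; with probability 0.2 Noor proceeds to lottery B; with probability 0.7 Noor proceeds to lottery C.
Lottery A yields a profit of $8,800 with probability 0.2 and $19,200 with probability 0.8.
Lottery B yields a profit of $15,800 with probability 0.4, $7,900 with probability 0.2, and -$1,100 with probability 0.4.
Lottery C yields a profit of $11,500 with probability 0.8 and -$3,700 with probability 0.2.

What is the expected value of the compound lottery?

$9,126

EV(A) = 0.2 × 8800 + 0.8 × 19200 = 1760 + 15360 = 17120
EV(B) = 0.4 × 15800 + 0.2 × 7900 + 0.4 × (-1100) = 6320 + 1580 − 440 = 7460
EV(C) = 0.8 × 11500 + 0.2 × (-3700) = 9200 − 740 = 8460
Overall = 0.1 × 17120 + 0.2 × 7460 + 0.7 × 8460 = 1712 + 1492 + 5922 = 9126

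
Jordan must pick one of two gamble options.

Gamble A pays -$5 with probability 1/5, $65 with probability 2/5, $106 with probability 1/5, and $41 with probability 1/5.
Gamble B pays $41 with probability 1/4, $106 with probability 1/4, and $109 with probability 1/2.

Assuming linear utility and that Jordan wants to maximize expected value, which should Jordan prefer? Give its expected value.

Gamble B ($91.25)

Gamble A = 1/5 × (-5) + 2/5 × 65 + 1/5 × 106 + 1/5 × 41 = -1 + 26 + 21.2 + 8.2 = 54.4
Gamble B = 1/4 × 41 + 1/4 × 106 + 1/2 × 109 = 10.25 + 26.5 + 54.5 = 91.25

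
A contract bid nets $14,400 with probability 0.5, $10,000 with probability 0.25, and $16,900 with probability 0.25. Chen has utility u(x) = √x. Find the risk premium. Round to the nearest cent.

$118.75

E[u] = 0.5·√14400 + 0.25·√10000 + 0.25·√16900 = 0.5·120 + 0.25·100 + 0.25·130 = 117.5
CE = (117.5)² = 13806.25
Risk premium = EV − CE = 13925 − 13806.25 = 118.75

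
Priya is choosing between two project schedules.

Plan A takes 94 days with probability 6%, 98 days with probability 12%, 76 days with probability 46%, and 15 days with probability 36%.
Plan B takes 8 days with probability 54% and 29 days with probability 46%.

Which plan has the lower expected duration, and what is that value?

Plan B (17.66 days)

Plan A = 0.06 × 94 + 0.12 × 98 + 0.46 × 76 + 0.36 × 15 = 5.64 + 11.76 + 34.96 + 5.4 = 57.76
Plan B = 0.54 × 8 + 0.46 × 29 = 4.32 + 13.34 = 17.66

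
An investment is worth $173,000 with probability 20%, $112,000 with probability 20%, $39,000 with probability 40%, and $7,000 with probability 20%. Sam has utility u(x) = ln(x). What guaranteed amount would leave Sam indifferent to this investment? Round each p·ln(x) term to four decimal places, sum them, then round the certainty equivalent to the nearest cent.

E[u] = 0.2·ln(173000) + 0.2·ln(112000) + 0.4·ln(39000) + 0.2·ln(7000) = 2.4122 + 2.3253 + 4.2285 + 1.7707 = 10.7367
CE = e^10.7367 ≈ 46013.96

$46,013.96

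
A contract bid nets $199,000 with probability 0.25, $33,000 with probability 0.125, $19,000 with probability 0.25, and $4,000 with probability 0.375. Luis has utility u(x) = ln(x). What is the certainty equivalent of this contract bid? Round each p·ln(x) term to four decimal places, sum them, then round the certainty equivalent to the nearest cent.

E[u] = 0.25·ln(199000) + 0.125·ln(33000) + 0.25·ln(19000) + 0.375·ln(4000) = 3.0503 + 1.3005 + 2.4630 + 3.1103 = 9.9241
CE = e^9.9241 ≈ 20416.53

$20,416.53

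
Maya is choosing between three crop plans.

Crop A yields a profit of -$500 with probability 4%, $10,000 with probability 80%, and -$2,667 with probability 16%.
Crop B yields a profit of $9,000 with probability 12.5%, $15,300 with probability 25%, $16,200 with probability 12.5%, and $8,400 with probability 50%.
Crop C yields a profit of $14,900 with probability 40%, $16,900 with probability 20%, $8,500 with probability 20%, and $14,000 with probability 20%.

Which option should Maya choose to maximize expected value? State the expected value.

Crop A = 0.04 × (-500) + 0.8 × 10000 + 0.16 × (-2667) = -20 + 8000 − 426.72 = 7553.28
Crop B = 0.125 × 9000 + 0.25 × 15300 + 0.125 × 16200 + 0.5 × 8400 = 1125 + 3825 + 2025 + 4200 = 11175
Crop C = 0.4 × 14900 + 0.2 × 16900 + 0.2 × 8500 + 0.2 × 14000 = 5960 + 3380 + 1700 + 2800 = 13840

Crop C ($13,840)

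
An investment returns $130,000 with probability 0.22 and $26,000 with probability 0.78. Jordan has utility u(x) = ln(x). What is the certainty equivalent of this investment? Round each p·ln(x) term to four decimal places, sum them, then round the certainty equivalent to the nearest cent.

E[u] = 0.22·ln(130000) + 0.78·ln(26000) = 2.5906 + 7.9294 = 10.5200
CE = e^10.5200 ≈ 37049.12

$37,049.12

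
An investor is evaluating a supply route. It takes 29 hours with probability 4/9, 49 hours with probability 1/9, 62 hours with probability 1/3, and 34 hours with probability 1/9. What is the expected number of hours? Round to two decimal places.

EV = 4/9 × 29 + 1/9 × 49 + 1/3 × 62 + 1/9 × 34 = 12.8889 + 5.4444 + 20.6667 + 3.7778 = 42.7778

42.78 hours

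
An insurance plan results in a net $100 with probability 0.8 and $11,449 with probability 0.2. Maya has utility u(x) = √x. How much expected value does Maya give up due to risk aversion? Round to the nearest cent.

E[u] = 0.8·√100 + 0.2·√11449 = 0.8·10 + 0.2·107 = 29.4
CE = (29.4)² = 864.36
Risk premium = EV − CE = 2369.8 − 864.36 = 1505.44

$1,505.44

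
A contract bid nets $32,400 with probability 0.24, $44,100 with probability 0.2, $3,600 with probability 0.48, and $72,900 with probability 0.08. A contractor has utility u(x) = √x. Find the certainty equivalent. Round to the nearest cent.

$18,387.36

E[u] = 0.24·√32400 + 0.2·√44100 + 0.48·√3600 + 0.08·√72900 = 0.24·180 + 0.2·210 + 0.48·60 + 0.08·270 = 135.6
CE = (135.6)² = 18387.36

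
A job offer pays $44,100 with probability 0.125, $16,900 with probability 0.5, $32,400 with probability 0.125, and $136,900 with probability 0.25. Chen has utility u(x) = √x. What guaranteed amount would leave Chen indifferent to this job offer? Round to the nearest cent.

$42,539.06

E[u] = 0.125·√44100 + 0.5·√16900 + 0.125·√32400 + 0.25·√136900 = 0.125·210 + 0.5·130 + 0.125·180 + 0.25·370 = 206.25
CE = (206.25)² = 42539.0625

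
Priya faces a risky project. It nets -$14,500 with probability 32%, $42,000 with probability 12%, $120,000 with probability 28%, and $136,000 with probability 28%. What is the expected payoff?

$72,080

EV = 0.32 × (-14500) + 0.12 × 42000 + 0.28 × 120000 + 0.28 × 136000 = -4640 + 5040 + 33600 + 38080 = 72080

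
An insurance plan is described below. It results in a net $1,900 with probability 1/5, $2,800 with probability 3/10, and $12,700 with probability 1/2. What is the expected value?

$7,570

EV = 1/5 × 1900 + 3/10 × 2800 + 1/2 × 12700 = 380 + 840 + 6350 = 7570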